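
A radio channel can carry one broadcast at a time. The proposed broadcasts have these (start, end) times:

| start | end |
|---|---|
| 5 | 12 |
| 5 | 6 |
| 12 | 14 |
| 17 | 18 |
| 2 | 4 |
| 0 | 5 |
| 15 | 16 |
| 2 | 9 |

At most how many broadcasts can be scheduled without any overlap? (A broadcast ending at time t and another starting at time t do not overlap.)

5

Sort by end time and greedily take each interval whose start is ≥ the last chosen end.
By end time: (2,4), (0,5), (5,6), (2,9), (5,12), (12,14), (15,16), (17,18).
Pick (2,4); next start ≥ 4 → (5,6); next start ≥ 6 → (12,14); next start ≥ 14 → (15,16); next start ≥ 16 → (17,18).
Selected 5 broadcasts.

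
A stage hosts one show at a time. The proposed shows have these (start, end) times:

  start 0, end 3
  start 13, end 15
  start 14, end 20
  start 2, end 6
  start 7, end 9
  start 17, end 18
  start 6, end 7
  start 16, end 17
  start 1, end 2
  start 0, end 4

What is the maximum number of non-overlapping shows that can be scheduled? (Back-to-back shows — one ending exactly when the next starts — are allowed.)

7

Greedy by earliest finish: after sorting by end time, pick each interval compatible with the last pick.
Sorted by end: (1,2)  (0,3)  (0,4)  (2,6)  (6,7)  (7,9)  (13,15)  (16,17)  (17,18)  (14,20)
take (1,2); skip (0,4); take (2,6); take (6,7); take (7,9); take (13,15); take (16,17); take (17,18).
Selected 7 shows.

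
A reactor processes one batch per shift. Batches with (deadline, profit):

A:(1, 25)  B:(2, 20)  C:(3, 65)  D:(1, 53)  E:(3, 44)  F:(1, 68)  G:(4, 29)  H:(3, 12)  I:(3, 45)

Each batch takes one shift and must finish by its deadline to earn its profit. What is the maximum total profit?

Profit order: F=68 C=65 D=53 I=45 E=44 G=29 A=25 B=20 H=12
Assign: F→slot 1, C→slot 3, D skipped, I→slot 2, E skipped, G→slot 4, A skipped, B skipped, H skipped.
Slots: [1:F] [2:I] [3:C] [4:G]
Profit = 68 + 45 + 65 + 29 = 207

207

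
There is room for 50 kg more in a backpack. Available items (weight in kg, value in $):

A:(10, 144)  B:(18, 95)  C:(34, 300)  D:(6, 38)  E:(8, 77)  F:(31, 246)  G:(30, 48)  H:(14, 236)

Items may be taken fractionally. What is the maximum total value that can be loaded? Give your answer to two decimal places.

Greedy by value/weight ratio, highest first.
Ratios (sorted): H 16.86, A 14.40, E 9.62, C 8.82, F 7.94, D 6.33, B 5.28, G 1.60
take H (14 @ 236); take A (10 @ 144); take E (8 @ 77); take 18/34 of C → 158.82. Capacity used 50/50.
Total value = 615.82

615.82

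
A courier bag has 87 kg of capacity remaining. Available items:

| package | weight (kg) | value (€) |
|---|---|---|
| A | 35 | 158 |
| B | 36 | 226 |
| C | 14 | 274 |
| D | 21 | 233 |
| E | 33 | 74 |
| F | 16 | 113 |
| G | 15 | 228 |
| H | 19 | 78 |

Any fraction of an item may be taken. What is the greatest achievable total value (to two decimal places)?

979.83

Sort by value per unit weight and fill in that order.
Ratios (sorted): C 19.57, G 15.20, D 11.10, F 7.06, B 6.28, A 4.51, H 4.11, E 2.24
take C (14 @ 274); take G (15 @ 228); take D (21 @ 233); take F (16 @ 113); take 21/36 of B → 131.83. Capacity used 87/87.
Total value = 979.83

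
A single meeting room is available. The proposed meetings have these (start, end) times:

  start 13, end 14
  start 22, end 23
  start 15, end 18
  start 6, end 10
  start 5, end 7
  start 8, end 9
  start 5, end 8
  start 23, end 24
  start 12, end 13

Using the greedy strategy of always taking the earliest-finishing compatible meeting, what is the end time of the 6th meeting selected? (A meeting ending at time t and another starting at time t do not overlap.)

By end time: (5,7), (5,8), (8,9), (6,10), (12,13), (13,14), (15,18), (22,23), (23,24).
Pick (5,7); next start ≥ 7 → (8,9); next start ≥ 9 → (12,13); next start ≥ 13 → (13,14); next start ≥ 14 → (15,18); next start ≥ 18 → (22,23); next start ≥ 23 → (23,24).
Selected: (5,7) (8,9) (12,13) (13,14) (15,18) (22,23) (23,24)

23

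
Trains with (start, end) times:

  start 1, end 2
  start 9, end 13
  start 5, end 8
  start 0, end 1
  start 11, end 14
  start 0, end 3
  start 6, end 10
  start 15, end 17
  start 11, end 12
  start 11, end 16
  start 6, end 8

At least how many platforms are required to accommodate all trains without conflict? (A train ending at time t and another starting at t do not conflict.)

Count concurrent intervals with a sweep; the peak is the room count.
starts: [0, 0, 1, 5, 6, 6, 9, 11, 11, 11, 15]
ends:   [1, 2, 3, 8, 8, 10, 12, 13, 14, 16, 17]
s0→1 s0→2 e1→1 s1→2 e2→1 e3→0 s5→1 s6→2 s6→3 e8→2 e8→1 s9→2 e10→1 s11→2 s11→3 s11→4  — peak 4.

4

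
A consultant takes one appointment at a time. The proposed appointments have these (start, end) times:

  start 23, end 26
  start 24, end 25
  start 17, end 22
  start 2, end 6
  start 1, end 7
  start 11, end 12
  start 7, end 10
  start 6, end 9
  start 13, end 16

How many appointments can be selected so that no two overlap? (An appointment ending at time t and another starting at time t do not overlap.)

6

Order by finish time; keep every interval that doesn't clash with the previous kept one.
By end time: (2,6), (1,7), (6,9), (7,10), (11,12), (13,16), (17,22), (24,25), (23,26).
Pick (2,6); next start ≥ 6 → (6,9); next start ≥ 9 → (11,12); next start ≥ 12 → (13,16); next start ≥ 16 → (17,22); next start ≥ 22 → (24,25).
Selected 6 appointments.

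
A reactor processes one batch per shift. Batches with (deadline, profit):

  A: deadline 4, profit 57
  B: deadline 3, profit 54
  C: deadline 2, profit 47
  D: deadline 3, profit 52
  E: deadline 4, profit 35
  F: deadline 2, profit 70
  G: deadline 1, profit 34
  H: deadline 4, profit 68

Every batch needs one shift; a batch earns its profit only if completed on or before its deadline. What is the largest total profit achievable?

249

Take jobs in profit order; each goes to the latest open slot no later than its deadline.
By profit: F(d2,70), H(d4,68), A(d4,57), B(d3,54), D(d3,52), C(d2,47), E(d4,35), G(d1,34)
F→slot 2; H→slot 4; A→slot 3; B→slot 1; D skipped; C skipped; E skipped; G skipped.
Profit = 54 + 70 + 57 + 68 = 249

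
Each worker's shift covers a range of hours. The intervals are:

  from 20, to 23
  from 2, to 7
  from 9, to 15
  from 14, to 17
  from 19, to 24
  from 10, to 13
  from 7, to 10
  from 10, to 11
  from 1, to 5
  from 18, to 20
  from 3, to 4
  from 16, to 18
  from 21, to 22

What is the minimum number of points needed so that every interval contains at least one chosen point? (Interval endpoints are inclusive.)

Sorted: [3,4] [1,5] [2,7] [7,10] [10,11] [10,13] [9,15] [14,17] [16,18] [18,20] [21,22] [20,23] [19,24]
{[3,4],[1,5],[2,7]} hit by 4; {[7,10],[10,11],[10,13],[9,15]} hit by 10; {[14,17],[16,18]} hit by 17; {[18,20]} hit by 20; {[21,22],[20,23],[19,24]} hit by 22.
Points: 4, 10, 17, 20, 22 (5 total).

5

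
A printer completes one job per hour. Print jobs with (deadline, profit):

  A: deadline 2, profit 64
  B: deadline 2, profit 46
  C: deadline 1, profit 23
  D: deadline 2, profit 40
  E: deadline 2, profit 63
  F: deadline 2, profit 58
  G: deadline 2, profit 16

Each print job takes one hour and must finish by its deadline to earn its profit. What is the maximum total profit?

By profit: A(d2,64), E(d2,63), F(d2,58), B(d2,46), D(d2,40), C(d1,23), G(d2,16)
A→slot 2; E→slot 1; F skipped; B skipped; D skipped; C skipped; G skipped.
Profit = 63 + 64 = 127

127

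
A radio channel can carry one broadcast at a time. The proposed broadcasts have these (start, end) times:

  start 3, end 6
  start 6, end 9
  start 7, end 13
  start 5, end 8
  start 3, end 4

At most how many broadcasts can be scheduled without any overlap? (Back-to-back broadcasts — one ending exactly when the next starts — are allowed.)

Greedy by earliest finish: after sorting by end time, pick each interval compatible with the last pick.
Sorted by end: (3,4)  (3,6)  (5,8)  (6,9)  (7,13)
take (3,4); skip (3,6); take (5,8).
Selected 2 broadcasts.

2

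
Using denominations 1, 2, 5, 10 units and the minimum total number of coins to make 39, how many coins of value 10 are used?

3

Greedy: take as many of the largest coin as possible, then repeat with the remainder.
39 = 3×10 + 1×5 + 2×2
Count of 10: 3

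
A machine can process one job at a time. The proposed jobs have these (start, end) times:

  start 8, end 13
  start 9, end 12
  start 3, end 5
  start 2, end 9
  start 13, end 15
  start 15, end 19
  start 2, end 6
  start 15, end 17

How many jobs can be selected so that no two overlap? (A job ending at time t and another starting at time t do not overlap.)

Order by finish time; keep every interval that doesn't clash with the previous kept one.
Sorted by end: (3,5)  (2,6)  (2,9)  (9,12)  (8,13)  (13,15)  (15,17)  (15,19)
take (3,5); take (9,12); skip (8,13); take (13,15); take (15,17); skip (15,19).
Selected 4 jobs.

4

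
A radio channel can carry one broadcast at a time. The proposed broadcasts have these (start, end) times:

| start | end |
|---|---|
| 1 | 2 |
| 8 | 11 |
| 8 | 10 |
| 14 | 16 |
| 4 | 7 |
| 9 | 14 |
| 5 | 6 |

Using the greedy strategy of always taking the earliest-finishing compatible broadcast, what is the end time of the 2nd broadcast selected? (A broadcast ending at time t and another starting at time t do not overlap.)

6

Sort by end time and greedily take each interval whose start is ≥ the last chosen end.
Sorted by end: (1,2)  (5,6)  (4,7)  (8,10)  (8,11)  (9,14)  (14,16)
take (1,2); take (5,6); take (8,10); skip (8,11); skip (9,14); take (14,16).
Selected: (1,2) (5,6) (8,10) (14,16)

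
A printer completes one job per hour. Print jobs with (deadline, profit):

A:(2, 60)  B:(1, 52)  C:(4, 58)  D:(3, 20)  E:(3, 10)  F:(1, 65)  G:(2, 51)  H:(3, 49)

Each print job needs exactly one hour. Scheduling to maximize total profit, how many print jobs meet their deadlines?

Take jobs in profit order; each goes to the latest open slot no later than its deadline.
Profit order: F=65 A=60 C=58 B=52 G=51 H=49 D=20 E=10
Assign: F→slot 1, A→slot 2, C→slot 4, B skipped, G skipped, H→slot 3, D skipped, E skipped.
Slots: [1:F] [2:A] [3:H] [4:C]
4 of 8 scheduled.

4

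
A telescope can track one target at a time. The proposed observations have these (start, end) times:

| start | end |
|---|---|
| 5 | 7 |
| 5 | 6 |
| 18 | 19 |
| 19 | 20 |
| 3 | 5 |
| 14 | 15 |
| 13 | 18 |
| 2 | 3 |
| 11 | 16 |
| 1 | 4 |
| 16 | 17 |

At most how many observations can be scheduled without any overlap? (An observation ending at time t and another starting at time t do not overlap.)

Sort by end time and greedily take each interval whose start is ≥ the last chosen end.
By end time: (2,3), (1,4), (3,5), (5,6), (5,7), (14,15), (11,16), (16,17), (13,18), (18,19), (19,20).
Pick (2,3); next start ≥ 3 → (3,5); next start ≥ 5 → (5,6); next start ≥ 6 → (14,15); next start ≥ 15 → (16,17); next start ≥ 17 → (18,19); next start ≥ 19 → (19,20).
Selected 7 observations.

7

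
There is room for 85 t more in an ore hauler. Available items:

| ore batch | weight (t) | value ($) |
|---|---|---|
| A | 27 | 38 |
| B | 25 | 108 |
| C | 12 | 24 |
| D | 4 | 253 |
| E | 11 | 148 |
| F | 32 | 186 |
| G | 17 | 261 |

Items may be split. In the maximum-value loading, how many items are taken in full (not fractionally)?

Sort by value per unit weight and fill in that order.
Order: D (253/4=63.25) > G (261/17=15.35) > E (148/11=13.45) > F (186/32=5.81) > B (108/25=4.32) > C (24/12=2.00) > A (38/27=1.41)
Fill: take D (4 @ 253) → take G (17 @ 261) → take E (11 @ 148) → take F (32 @ 186) → take 21/25 of B → 90.72; 85/85 used.
4 item(s) taken whole; one partial (take 21/25 of B).

4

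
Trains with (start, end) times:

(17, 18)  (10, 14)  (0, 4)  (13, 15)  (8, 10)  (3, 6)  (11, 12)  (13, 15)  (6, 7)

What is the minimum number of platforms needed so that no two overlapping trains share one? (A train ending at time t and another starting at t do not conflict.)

3

The answer is the maximum number of intervals overlapping at any instant.
starts: [0, 3, 6, 8, 10, 11, 13, 13, 17]
ends:   [4, 6, 7, 10, 12, 14, 15, 15, 18]
s0→1 s3→2 e4→1 e6→0 s6→1 e7→0 s8→1 e10→0 s10→1 s11→2 e12→1 s13→2 s13→3  — peak 3.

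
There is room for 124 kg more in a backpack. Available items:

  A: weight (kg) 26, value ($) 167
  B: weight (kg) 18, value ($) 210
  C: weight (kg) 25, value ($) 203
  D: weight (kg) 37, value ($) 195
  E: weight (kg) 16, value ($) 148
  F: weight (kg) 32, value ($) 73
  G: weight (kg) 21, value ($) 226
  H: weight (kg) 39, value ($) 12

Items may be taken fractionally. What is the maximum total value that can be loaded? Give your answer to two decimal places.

Greedy by value/weight ratio, highest first.
Ratios (sorted): B 11.67, G 10.76, E 9.25, C 8.12, A 6.42, D 5.27, F 2.28, H 0.31
take B (18 @ 210); take G (21 @ 226); take E (16 @ 148); take C (25 @ 203); take A (26 @ 167); take 18/37 of D → 94.86. Capacity used 124/124.
Total value = 1048.86

1048.86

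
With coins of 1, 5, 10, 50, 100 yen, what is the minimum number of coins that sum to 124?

7

Use the largest denomination that fits, subtract, and repeat.
124 = 1×100 + 2×10 + 4×1
Total coins = 1 + 2 + 4 = 7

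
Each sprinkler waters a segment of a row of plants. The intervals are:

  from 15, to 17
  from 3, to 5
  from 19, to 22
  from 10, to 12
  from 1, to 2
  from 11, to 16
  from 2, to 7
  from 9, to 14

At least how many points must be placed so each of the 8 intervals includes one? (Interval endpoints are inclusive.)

Process intervals by earliest right end; each time one isn't hit yet, stab at its right endpoint.
Sorted: [1,2] [3,5] [2,7] [10,12] [9,14] [11,16] [15,17] [19,22]
{[1,2]} hit by 2; {[3,5],[2,7]} hit by 5; {[10,12],[9,14],[11,16]} hit by 12; {[15,17]} hit by 17; {[19,22]} hit by 22.
Points: 2, 5, 12, 17, 22 (5 total).

5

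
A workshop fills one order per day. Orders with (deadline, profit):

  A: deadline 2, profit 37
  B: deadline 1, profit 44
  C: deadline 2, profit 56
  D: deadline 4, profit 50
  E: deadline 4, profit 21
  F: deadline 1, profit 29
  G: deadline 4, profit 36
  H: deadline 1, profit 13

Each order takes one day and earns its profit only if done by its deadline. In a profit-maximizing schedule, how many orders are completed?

4

Sort by profit descending; place each in the latest free slot ≤ its deadline.
Profit order: C=56 D=50 B=44 A=37 G=36 F=29 E=21 H=13
Assign: C→slot 2, D→slot 4, B→slot 1, A skipped, G→slot 3, F skipped, E skipped, H skipped.
Slots: [1:B] [2:C] [3:G] [4:D]
4 of 8 scheduled.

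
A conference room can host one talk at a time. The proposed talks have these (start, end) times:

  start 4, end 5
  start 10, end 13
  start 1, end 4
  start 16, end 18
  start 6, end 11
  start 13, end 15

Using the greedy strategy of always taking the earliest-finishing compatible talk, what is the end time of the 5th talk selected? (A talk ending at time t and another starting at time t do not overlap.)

18

Greedy by earliest finish: after sorting by end time, pick each interval compatible with the last pick.
By end time: (1,4), (4,5), (6,11), (10,13), (13,15), (16,18).
Pick (1,4); next start ≥ 4 → (4,5); next start ≥ 5 → (6,11); next start ≥ 11 → (13,15); next start ≥ 15 → (16,18).
Selected: (1,4) (4,5) (6,11) (13,15) (16,18)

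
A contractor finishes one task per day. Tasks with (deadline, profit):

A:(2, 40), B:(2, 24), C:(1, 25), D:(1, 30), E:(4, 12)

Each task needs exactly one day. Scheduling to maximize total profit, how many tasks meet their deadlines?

3

Take jobs in profit order; each goes to the latest open slot no later than its deadline.
Profit order: A=40 D=30 C=25 B=24 E=12
Assign: A→slot 2, D→slot 1, C skipped, B skipped, E→slot 4.
Slots: [1:D] [2:A] [4:E]
3 of 5 scheduled.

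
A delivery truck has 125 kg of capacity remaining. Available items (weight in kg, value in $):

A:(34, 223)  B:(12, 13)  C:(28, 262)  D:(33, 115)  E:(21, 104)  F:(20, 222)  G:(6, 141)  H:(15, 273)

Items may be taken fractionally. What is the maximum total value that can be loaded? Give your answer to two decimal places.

Ratios (sorted): G 23.50, H 18.20, F 11.10, C 9.36, A 6.56, E 4.95, D 3.48, B 1.08
take G (6 @ 141); take H (15 @ 273); take F (20 @ 222); take C (28 @ 262); take A (34 @ 223); take E (21 @ 104); take 1/33 of D → 3.48. Capacity used 125/125.
Total value = 1228.48

1228.48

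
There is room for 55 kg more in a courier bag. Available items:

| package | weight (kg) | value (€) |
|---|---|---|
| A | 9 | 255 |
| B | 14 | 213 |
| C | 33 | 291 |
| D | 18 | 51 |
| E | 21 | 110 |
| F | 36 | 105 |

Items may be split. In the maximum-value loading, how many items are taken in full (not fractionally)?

2

Ratios (sorted): A 28.33, B 15.21, C 8.82, E 5.24, F 2.92, D 2.83
take A (9 @ 255); take B (14 @ 213); take 32/33 of C → 282.18. Capacity used 55/55.
2 item(s) taken whole; one partial (take 32/33 of C).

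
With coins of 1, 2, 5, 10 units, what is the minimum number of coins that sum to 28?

5

28 − 2×10→8 − 1×5→3 − 1×2→1 − 1×1→0
Total coins = 2 + 1 + 1 + 1 = 5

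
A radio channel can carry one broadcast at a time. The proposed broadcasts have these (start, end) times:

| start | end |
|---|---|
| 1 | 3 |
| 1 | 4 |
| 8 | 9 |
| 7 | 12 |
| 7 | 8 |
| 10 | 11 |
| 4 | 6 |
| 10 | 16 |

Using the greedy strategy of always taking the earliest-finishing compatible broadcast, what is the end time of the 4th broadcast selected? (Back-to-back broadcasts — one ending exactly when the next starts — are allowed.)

9

Sort by end time and greedily take each interval whose start is ≥ the last chosen end.
By end time: (1,3), (1,4), (4,6), (7,8), (8,9), (10,11), (7,12), (10,16).
Pick (1,3); next start ≥ 3 → (4,6); next start ≥ 6 → (7,8); next start ≥ 8 → (8,9); next start ≥ 9 → (10,11).
Selected: (1,3) (4,6) (7,8) (8,9) (10,11)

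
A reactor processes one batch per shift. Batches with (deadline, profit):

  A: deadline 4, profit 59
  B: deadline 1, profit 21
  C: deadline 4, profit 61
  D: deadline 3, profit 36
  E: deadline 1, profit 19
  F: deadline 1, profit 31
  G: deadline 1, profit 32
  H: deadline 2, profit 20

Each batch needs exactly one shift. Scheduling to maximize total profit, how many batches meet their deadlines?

Take jobs in profit order; each goes to the latest open slot no later than its deadline.
Profit order: C=61 A=59 D=36 G=32 F=31 B=21 H=20 E=19
Assign: C→slot 4, A→slot 3, D→slot 2, G→slot 1, F skipped, B skipped, H skipped, E skipped.
Slots: [1:G] [2:D] [3:A] [4:C]
4 of 8 scheduled.

4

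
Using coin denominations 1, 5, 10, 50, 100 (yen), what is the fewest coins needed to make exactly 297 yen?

297 = 2×100 + 1×50 + 4×10 + 1×5 + 2×1
Total coins = 2 + 1 + 4 + 1 + 2 = 10

10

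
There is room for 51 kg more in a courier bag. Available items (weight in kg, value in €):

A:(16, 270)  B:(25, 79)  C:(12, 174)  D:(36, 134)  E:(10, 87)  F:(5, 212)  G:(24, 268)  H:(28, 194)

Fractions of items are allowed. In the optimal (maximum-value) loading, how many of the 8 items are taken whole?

3

Sort by value per unit weight and fill in that order.
Order: F (212/5=42.40) > A (270/16=16.88) > C (174/12=14.50) > G (268/24=11.17) > E (87/10=8.70) > H (194/28=6.93) > D (134/36=3.72) > B (79/25=3.16)
Fill: take F (5 @ 212) → take A (16 @ 270) → take C (12 @ 174) → take 18/24 of G → 201.00; 51/51 used.
3 item(s) taken whole; one partial (take 18/24 of G).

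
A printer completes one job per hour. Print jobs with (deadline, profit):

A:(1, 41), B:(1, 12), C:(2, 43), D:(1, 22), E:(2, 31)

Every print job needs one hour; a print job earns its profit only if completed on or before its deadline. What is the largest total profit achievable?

84

Take jobs in profit order; each goes to the latest open slot no later than its deadline.
Profit order: C=43 A=41 E=31 D=22 B=12
Assign: C→slot 2, A→slot 1, E skipped, D skipped, B skipped.
Slots: [1:A] [2:C]
Profit = 41 + 43 = 84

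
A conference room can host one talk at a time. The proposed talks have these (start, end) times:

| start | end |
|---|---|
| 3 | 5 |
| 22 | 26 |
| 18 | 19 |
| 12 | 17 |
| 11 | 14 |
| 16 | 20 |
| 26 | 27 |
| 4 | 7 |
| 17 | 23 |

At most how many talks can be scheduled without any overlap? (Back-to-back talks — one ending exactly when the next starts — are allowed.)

Sort by end time and greedily take each interval whose start is ≥ the last chosen end.
Sorted by end: (3,5)  (4,7)  (11,14)  (12,17)  (18,19)  (16,20)  (17,23)  (22,26)  (26,27)
take (3,5); take (11,14); skip (12,17); take (18,19); skip (16,20); take (22,26); take (26,27).
Selected 5 talks.

5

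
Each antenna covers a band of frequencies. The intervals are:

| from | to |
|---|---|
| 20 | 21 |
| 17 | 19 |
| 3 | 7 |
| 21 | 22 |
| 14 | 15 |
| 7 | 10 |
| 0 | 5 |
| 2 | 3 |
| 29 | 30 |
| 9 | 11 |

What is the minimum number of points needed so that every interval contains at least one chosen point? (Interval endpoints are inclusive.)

By right end: [2,3]  [0,5]  [3,7]  [7,10]  [9,11]  [14,15]  [17,19]  [20,21]  [21,22]  [29,30]
[2,3] uncovered → point at 3; [7,10] uncovered → point at 10; [14,15] uncovered → point at 15; [17,19] uncovered → point at 19; [20,21] uncovered → point at 21; [29,30] uncovered → point at 30.
Points: 3, 10, 15, 19, 21, 30 (6 total).

6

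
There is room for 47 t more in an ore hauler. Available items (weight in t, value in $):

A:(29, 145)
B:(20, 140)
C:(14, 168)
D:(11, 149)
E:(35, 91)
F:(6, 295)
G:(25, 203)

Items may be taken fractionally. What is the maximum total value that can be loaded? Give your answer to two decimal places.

Order: F (295/6=49.17) > D (149/11=13.55) > C (168/14=12.00) > G (203/25=8.12) > B (140/20=7.00) > A (145/29=5.00) > E (91/35=2.60)
Fill: take F (6 @ 295) → take D (11 @ 149) → take C (14 @ 168) → take 16/25 of G → 129.92; 47/47 used.
Total value = 741.92

741.92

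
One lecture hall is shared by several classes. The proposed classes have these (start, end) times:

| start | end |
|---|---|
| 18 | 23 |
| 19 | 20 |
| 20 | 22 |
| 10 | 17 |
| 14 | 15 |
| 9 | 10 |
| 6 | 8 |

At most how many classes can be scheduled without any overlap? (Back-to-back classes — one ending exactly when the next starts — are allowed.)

5

Sorted by end: (6,8)  (9,10)  (14,15)  (10,17)  (19,20)  (20,22)  (18,23)
take (6,8); take (9,10); take (14,15); take (19,20); take (20,22).
Selected 5 classes.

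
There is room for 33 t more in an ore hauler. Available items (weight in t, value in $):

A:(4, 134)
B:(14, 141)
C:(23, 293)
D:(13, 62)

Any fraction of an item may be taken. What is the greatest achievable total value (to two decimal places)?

Ratios (sorted): A 33.50, C 12.74, B 10.07, D 4.77
take A (4 @ 134); take C (23 @ 293); take 6/14 of B → 60.43. Capacity used 33/33.
Total value = 487.43

487.43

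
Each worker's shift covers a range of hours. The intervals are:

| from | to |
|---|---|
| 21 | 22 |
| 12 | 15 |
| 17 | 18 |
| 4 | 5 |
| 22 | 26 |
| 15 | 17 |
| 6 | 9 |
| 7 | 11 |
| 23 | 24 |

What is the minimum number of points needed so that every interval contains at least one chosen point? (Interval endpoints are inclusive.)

Process intervals by earliest right end; each time one isn't hit yet, stab at its right endpoint.
By right end: [4,5]  [6,9]  [7,11]  [12,15]  [15,17]  [17,18]  [21,22]  [23,24]  [22,26]
[4,5] uncovered → point at 5; [6,9] uncovered → point at 9; [12,15] uncovered → point at 15; [17,18] uncovered → point at 18; [21,22] uncovered → point at 22; [23,24] uncovered → point at 24.
Points: 5, 9, 15, 18, 22, 24 (6 total).

6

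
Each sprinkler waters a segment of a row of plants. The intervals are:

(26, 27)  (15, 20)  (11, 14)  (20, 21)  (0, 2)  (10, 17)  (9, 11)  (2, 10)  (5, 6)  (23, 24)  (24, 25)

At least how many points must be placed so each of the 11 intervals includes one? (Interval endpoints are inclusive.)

6

Sorted: [0,2] [5,6] [2,10] [9,11] [11,14] [10,17] [15,20] [20,21] [23,24] [24,25] [26,27]
{[0,2]} hit by 2; {[5,6],[2,10]} hit by 6; {[9,11],[11,14],[10,17]} hit by 11; {[15,20],[20,21]} hit by 20; {[23,24],[24,25]} hit by 24; {[26,27]} hit by 27.
Points: 2, 6, 11, 20, 24, 27 (6 total).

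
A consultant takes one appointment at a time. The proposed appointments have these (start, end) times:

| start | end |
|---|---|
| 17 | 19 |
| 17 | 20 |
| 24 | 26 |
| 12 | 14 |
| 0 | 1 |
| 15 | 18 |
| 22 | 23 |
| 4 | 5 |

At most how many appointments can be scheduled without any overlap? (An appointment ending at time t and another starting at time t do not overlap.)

6

Sort by end time and greedily take each interval whose start is ≥ the last chosen end.
Sorted by end: (0,1)  (4,5)  (12,14)  (15,18)  (17,19)  (17,20)  (22,23)  (24,26)
take (0,1); take (4,5); take (12,14); take (15,18); skip (17,19); take (22,23); take (24,26).
Selected 6 appointments.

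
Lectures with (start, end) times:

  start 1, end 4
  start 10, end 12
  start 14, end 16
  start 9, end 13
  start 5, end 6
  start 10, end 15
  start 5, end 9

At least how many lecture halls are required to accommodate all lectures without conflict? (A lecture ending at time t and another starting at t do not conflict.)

3

Events (time:±→running): 1:+→1 4:-→0 5:+→1 5:+→2 6:-→1 9:-→0 9:+→1 10:+→2 10:+→3 … peak 3.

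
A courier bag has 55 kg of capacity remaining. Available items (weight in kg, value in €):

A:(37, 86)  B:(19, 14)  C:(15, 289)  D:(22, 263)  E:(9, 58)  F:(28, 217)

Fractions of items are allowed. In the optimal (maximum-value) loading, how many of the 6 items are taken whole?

2

Sort by value per unit weight and fill in that order.
Ratios (sorted): C 19.27, D 11.95, F 7.75, E 6.44, A 2.32, B 0.74
take C (15 @ 289); take D (22 @ 263); take 18/28 of F → 139.50. Capacity used 55/55.
2 item(s) taken whole; one partial (take 18/28 of F).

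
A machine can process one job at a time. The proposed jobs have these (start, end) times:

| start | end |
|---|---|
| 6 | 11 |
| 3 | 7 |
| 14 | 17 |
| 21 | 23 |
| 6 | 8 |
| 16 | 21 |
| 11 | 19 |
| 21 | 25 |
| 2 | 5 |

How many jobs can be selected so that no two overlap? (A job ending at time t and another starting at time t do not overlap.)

Sorted by end: (2,5)  (3,7)  (6,8)  (6,11)  (14,17)  (11,19)  (16,21)  (21,23)  (21,25)
take (2,5); take (6,8); take (14,17); take (21,23); skip (21,25).
Selected 4 jobs.

4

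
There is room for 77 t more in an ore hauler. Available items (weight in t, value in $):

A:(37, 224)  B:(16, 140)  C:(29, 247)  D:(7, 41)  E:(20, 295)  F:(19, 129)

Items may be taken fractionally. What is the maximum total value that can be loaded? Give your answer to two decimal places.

763.47

Sort by value per unit weight and fill in that order.
Ratios (sorted): E 14.75, B 8.75, C 8.52, F 6.79, A 6.05, D 5.86
take E (20 @ 295); take B (16 @ 140); take C (29 @ 247); take 12/19 of F → 81.47. Capacity used 77/77.
Total value = 763.47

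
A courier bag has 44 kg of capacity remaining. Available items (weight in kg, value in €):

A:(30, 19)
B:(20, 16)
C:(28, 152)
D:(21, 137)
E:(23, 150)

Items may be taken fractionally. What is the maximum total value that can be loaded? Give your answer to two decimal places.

Order: D (137/21=6.52) > E (150/23=6.52) > C (152/28=5.43) > B (16/20=0.80) > A (19/30=0.63)
Fill: take D (21 @ 137) → take E (23 @ 150); 44/44 used.
Total value = 287.00

287.00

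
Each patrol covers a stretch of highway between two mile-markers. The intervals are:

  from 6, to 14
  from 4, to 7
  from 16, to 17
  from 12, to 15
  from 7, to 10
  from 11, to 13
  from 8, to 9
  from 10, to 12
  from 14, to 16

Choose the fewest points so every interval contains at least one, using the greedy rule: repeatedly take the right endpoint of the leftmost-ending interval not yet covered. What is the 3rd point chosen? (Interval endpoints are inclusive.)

Sort by right endpoint; whenever an interval is uncovered, place a point at its right end.
By right end: [4,7]  [8,9]  [7,10]  [10,12]  [11,13]  [6,14]  [12,15]  [14,16]  [16,17]
[4,7] uncovered → point at 7; [8,9] uncovered → point at 9; [10,12] uncovered → point at 12; [14,16] uncovered → point at 16.
Points: 7, 9, 12, 16 (4 total).

12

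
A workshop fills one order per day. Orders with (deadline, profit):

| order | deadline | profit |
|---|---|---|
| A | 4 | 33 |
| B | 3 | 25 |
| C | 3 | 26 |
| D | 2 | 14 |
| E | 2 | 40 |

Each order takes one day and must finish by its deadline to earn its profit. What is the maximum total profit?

Sort by profit descending; place each in the latest free slot ≤ its deadline.
By profit: E(d2,40), A(d4,33), C(d3,26), B(d3,25), D(d2,14)
E→slot 2; A→slot 4; C→slot 3; B→slot 1; D skipped.
Profit = 25 + 40 + 26 + 33 = 124

124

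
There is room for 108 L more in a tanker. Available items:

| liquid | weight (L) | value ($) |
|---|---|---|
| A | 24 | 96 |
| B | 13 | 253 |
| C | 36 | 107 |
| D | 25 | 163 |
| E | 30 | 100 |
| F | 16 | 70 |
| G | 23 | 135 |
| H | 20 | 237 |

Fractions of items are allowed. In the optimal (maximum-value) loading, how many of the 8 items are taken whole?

Order: B (253/13=19.46) > H (237/20=11.85) > D (163/25=6.52) > G (135/23=5.87) > F (70/16=4.38) > A (96/24=4.00) > E (100/30=3.33) > C (107/36=2.97)
Fill: take B (13 @ 253) → take H (20 @ 237) → take D (25 @ 163) → take G (23 @ 135) → take F (16 @ 70) → take 11/24 of A → 44.00; 108/108 used.
5 item(s) taken whole; one partial (take 11/24 of A).

5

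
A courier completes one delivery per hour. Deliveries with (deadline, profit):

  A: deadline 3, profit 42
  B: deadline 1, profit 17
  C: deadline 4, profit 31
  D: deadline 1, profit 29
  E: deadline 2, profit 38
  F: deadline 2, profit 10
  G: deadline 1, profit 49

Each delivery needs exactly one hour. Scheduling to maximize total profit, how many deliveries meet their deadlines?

4

Profit order: G=49 A=42 E=38 C=31 D=29 B=17 F=10
Assign: G→slot 1, A→slot 3, E→slot 2, C→slot 4, D skipped, B skipped, F skipped.
Slots: [1:G] [2:E] [3:A] [4:C]
4 of 7 scheduled.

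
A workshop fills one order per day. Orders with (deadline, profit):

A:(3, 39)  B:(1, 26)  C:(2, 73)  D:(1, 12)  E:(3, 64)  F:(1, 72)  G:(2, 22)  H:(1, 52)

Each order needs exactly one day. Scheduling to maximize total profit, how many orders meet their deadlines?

Profit order: C=73 F=72 E=64 H=52 A=39 B=26 G=22 D=12
Assign: C→slot 2, F→slot 1, E→slot 3, H skipped, A skipped, B skipped, G skipped, D skipped.
Slots: [1:F] [2:C] [3:E]
3 of 8 scheduled.

3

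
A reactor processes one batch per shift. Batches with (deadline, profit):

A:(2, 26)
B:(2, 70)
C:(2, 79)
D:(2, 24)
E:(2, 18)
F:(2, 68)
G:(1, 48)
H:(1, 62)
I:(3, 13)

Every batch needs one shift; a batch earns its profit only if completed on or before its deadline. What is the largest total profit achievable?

162

By profit: C(d2,79), B(d2,70), F(d2,68), H(d1,62), G(d1,48), A(d2,26), D(d2,24), E(d2,18), I(d3,13)
C→slot 2; B→slot 1; F skipped; H skipped; G skipped; A skipped; D skipped; E skipped; I→slot 3.
Profit = 70 + 79 + 13 = 162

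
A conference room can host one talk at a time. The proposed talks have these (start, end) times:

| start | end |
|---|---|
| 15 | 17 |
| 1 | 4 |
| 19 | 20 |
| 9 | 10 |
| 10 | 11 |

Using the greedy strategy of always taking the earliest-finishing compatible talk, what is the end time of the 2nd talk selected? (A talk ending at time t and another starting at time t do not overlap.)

By end time: (1,4), (9,10), (10,11), (15,17), (19,20).
Pick (1,4); next start ≥ 4 → (9,10); next start ≥ 10 → (10,11); next start ≥ 11 → (15,17); next start ≥ 17 → (19,20).
Selected: (1,4) (9,10) (10,11) (15,17) (19,20)

10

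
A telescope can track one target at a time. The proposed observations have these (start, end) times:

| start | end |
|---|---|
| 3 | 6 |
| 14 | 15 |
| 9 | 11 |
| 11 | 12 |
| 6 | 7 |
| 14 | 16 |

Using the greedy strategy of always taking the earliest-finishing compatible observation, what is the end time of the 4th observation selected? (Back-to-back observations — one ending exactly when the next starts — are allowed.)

12

Order by finish time; keep every interval that doesn't clash with the previous kept one.
Sorted by end: (3,6)  (6,7)  (9,11)  (11,12)  (14,15)  (14,16)
take (3,6); take (6,7); take (9,11); take (11,12); take (14,15); skip (14,16).
Selected: (3,6) (6,7) (9,11) (11,12) (14,15)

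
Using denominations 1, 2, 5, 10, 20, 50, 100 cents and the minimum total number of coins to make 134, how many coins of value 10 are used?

Greedy: take as many of the largest coin as possible, then repeat with the remainder.
134 − 1×100→34 − 1×20→14 − 1×10→4 − 2×2→0
Count of 10: 1

1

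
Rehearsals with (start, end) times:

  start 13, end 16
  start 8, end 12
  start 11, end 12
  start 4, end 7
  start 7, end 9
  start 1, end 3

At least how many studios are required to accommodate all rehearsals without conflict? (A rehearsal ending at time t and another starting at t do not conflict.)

2

Count concurrent intervals with a sweep; the peak is the room count.
starts: [1, 4, 7, 8, 11, 13]
ends:   [3, 7, 9, 12, 12, 16]
s1→1 e3→0 s4→1 e7→0 s7→1 s8→2  — peak 2.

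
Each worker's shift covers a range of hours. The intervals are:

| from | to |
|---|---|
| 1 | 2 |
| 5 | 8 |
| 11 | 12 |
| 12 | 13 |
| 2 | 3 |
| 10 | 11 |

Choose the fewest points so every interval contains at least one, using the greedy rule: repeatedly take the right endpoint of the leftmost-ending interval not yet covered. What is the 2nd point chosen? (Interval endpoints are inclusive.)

By right end: [1,2]  [2,3]  [5,8]  [10,11]  [11,12]  [12,13]
[1,2] uncovered → point at 2; [5,8] uncovered → point at 8; [10,11] uncovered → point at 11; [12,13] uncovered → point at 13.
Points: 2, 8, 11, 13 (4 total).

8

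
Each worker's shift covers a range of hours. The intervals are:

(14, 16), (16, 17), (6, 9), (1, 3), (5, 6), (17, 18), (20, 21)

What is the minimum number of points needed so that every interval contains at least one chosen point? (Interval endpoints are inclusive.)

5

Sorted: [1,3] [5,6] [6,9] [14,16] [16,17] [17,18] [20,21]
{[1,3]} hit by 3; {[5,6],[6,9]} hit by 6; {[14,16],[16,17]} hit by 16; {[17,18]} hit by 18; {[20,21]} hit by 21.
Points: 3, 6, 16, 18, 21 (5 total).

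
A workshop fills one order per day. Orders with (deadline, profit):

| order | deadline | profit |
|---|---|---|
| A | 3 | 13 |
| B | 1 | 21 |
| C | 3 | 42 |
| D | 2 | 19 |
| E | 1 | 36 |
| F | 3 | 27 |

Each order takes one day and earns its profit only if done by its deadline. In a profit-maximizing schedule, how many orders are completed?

Take jobs in profit order; each goes to the latest open slot no later than its deadline.
By profit: C(d3,42), E(d1,36), F(d3,27), B(d1,21), D(d2,19), A(d3,13)
C→slot 3; E→slot 1; F→slot 2; B skipped; D skipped; A skipped.
3 of 6 scheduled.

3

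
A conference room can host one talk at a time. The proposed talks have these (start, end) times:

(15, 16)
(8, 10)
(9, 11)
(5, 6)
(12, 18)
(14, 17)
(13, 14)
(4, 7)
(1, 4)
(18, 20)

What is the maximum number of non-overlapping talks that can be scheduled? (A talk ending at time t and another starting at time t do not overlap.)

Greedy by earliest finish: after sorting by end time, pick each interval compatible with the last pick.
Sorted by end: (1,4)  (5,6)  (4,7)  (8,10)  (9,11)  (13,14)  (15,16)  (14,17)  (12,18)  (18,20)
take (1,4); take (5,6); skip (4,7); take (8,10); take (13,14); take (15,16); skip (14,17); take (18,20).
Selected 6 talks.

6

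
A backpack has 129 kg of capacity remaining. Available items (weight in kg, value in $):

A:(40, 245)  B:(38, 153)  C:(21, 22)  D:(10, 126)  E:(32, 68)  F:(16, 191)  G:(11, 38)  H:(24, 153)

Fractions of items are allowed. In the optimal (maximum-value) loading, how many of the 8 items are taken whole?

Sort by value per unit weight and fill in that order.
Ratios (sorted): D 12.60, F 11.94, H 6.38, A 6.12, B 4.03, G 3.45, E 2.12, C 1.05
take D (10 @ 126); take F (16 @ 191); take H (24 @ 153); take A (40 @ 245); take B (38 @ 153); take 1/11 of G → 3.45. Capacity used 129/129.
5 item(s) taken whole; one partial (take 1/11 of G).

5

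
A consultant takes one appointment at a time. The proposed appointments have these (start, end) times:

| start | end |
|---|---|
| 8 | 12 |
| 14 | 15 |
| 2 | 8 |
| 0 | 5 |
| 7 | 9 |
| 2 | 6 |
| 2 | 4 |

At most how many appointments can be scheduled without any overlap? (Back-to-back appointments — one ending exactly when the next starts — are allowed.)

3

Order by finish time; keep every interval that doesn't clash with the previous kept one.
By end time: (2,4), (0,5), (2,6), (2,8), (7,9), (8,12), (14,15).
Pick (2,4); next start ≥ 4 → (7,9); next start ≥ 9 → (14,15).
Selected 3 appointments.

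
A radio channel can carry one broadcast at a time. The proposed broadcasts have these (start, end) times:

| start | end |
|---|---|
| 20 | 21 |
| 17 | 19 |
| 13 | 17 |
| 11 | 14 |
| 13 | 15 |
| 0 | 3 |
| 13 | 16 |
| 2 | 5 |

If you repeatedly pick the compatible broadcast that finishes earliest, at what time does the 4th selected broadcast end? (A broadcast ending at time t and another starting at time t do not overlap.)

21

Sorted by end: (0,3)  (2,5)  (11,14)  (13,15)  (13,16)  (13,17)  (17,19)  (20,21)
take (0,3); take (11,14); take (17,19); take (20,21).
Selected: (0,3) (11,14) (17,19) (20,21)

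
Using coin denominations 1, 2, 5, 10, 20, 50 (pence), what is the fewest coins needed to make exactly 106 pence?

Greedy: take as many of the largest coin as possible, then repeat with the remainder.
106 = 2×50 + 1×5 + 1×1
Total coins = 2 + 1 + 1 = 4

4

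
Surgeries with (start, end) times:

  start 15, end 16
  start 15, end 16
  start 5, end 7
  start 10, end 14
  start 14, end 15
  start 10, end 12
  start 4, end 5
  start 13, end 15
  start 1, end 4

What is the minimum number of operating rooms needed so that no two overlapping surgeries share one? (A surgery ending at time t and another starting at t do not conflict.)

Count concurrent intervals with a sweep; the peak is the room count.
Events (time:±→running): 1:+→1 4:-→0 4:+→1 5:-→0 5:+→1 7:-→0 10:+→1 10:+→2 … peak 2.

2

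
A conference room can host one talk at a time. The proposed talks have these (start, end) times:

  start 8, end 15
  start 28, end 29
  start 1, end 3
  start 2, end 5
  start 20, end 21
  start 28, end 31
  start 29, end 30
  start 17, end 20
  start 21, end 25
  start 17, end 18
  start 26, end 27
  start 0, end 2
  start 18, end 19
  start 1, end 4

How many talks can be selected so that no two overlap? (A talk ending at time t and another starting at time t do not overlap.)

Sort by end time and greedily take each interval whose start is ≥ the last chosen end.
By end time: (0,2), (1,3), (1,4), (2,5), (8,15), (17,18), (18,19), (17,20), (20,21), (21,25), (26,27), (28,29), (29,30), (28,31).
Pick (0,2); next start ≥ 2 → (2,5); next start ≥ 5 → (8,15); next start ≥ 15 → (17,18); next start ≥ 18 → (18,19); next start ≥ 19 → (20,21); next start ≥ 21 → (21,25); next start ≥ 25 → (26,27); next start ≥ 27 → (28,29); next start ≥ 29 → (29,30).
Selected 10 talks.

10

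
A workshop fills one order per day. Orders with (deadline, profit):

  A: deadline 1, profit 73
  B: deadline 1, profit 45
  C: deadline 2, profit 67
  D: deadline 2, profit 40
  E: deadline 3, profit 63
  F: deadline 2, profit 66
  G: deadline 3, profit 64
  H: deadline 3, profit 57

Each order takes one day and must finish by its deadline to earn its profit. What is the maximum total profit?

204

Profit order: A=73 C=67 F=66 G=64 E=63 H=57 B=45 D=40
Assign: A→slot 1, C→slot 2, F skipped, G→slot 3, E skipped, H skipped, B skipped, D skipped.
Slots: [1:A] [2:C] [3:G]
Profit = 73 + 67 + 64 = 204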